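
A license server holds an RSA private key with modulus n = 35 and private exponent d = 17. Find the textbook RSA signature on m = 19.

24

m^2 ≡ 19^2 = 361 ≡ 11
m^4 ≡ 11^2 = 121 ≡ 16
m^8 ≡ 16^2 = 256 ≡ 11
m^16 ≡ 11^2 = 121 ≡ 16
17 = 16 + 1, so m^17 ≡ 16·19 ≡ 24 (mod 35)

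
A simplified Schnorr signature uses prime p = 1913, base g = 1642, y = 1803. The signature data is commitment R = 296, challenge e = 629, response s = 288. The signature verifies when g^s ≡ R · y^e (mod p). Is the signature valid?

invalid

g^s mod p:
1642^2 = 2696164 ≡ 747
1642^4 ≡ 747^2 = 558009 ≡ 1326
1642^8 ≡ 1326^2 = 1758276 ≡ 229
1642^16 ≡ 229^2 = 52441 ≡ 790
1642^32 ≡ 790^2 = 624100 ≡ 462
1642^64 ≡ 462^2 = 213444 ≡ 1101
1642^128 ≡ 1101^2 = 1212201 ≡ 1272
1642^256 ≡ 1272^2 = 1617984 ≡ 1499
288 = 256 + 32, so 1642^288 ≡ 1499·462 ≡ 32 (mod 1913)
R · y^e mod p:
1803^2 = 3250809 ≡ 622
1803^4 ≡ 622^2 = 386884 ≡ 458
1803^8 ≡ 458^2 = 209764 ≡ 1247
1803^16 ≡ 1247^2 = 1555009 ≡ 1653
1803^32 ≡ 1653^2 = 2732409 ≡ 645
1803^64 ≡ 645^2 = 416025 ≡ 904
1803^128 ≡ 904^2 = 817216 ≡ 365
1803^256 ≡ 365^2 = 133225 ≡ 1228
1803^512 ≡ 1228^2 = 1507984 ≡ 540
629 = 512 + 64 + 32 + 16 + 4 + 1, so 1803^629 ≡ 540·904·645·1653·458·1803 ≡ 1372 (mod 1913)
296·1372 = 406112 ≡ 556 (mod 1913)
32 ≠ 556; the check fails.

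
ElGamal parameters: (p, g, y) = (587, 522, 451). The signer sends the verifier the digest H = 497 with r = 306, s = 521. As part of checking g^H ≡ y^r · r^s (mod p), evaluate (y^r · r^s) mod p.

338

451^2 = 203401 ≡ 299
451^4 ≡ 299^2 = 89401 ≡ 177
451^8 ≡ 177^2 = 31329 ≡ 218
451^16 ≡ 218^2 = 47524 ≡ 564
451^32 ≡ 564^2 = 318096 ≡ 529
451^64 ≡ 529^2 = 279841 ≡ 429
451^128 ≡ 429^2 = 184041 ≡ 310
451^256 ≡ 310^2 = 96100 ≡ 419
306 = 256 + 32 + 16 + 2, so 451^306 ≡ 419·529·564·299 ≡ 84 (mod 587)
306^2 = 93636 ≡ 303
306^4 ≡ 303^2 = 91809 ≡ 237
306^8 ≡ 237^2 = 56169 ≡ 404
306^16 ≡ 404^2 = 163216 ≡ 30
306^32 ≡ 30^2 = 900 ≡ 313
306^64 ≡ 313^2 = 97969 ≡ 527
306^128 ≡ 527^2 = 277729 ≡ 78
306^256 ≡ 78^2 = 6084 ≡ 214
306^512 ≡ 214^2 = 45796 ≡ 10
521 = 512 + 8 + 1, so 306^521 ≡ 10·404·306 ≡ 18 (mod 587)
y^r · r^s ≡ 84·18 = 1512 ≡ 338 (mod 587)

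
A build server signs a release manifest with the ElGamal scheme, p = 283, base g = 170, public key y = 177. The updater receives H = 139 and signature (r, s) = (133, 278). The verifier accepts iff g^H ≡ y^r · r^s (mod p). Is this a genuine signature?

Left side g^H mod p:
170^2 = 28900 ≡ 34
170^4 ≡ 34^2 = 1156 ≡ 24
170^8 ≡ 24^2 = 576 ≡ 10
170^16 ≡ 10^2 = 100
170^32 ≡ 100^2 = 10000 ≡ 95
170^64 ≡ 95^2 = 9025 ≡ 252
170^128 ≡ 252^2 = 63504 ≡ 112
139 = 128 + 8 + 2 + 1, so 170^139 ≡ 112·10·34·170 ≡ 258 (mod 283)
Right side y^r · r^s mod p:
177^2 = 31329 ≡ 199
177^4 ≡ 199^2 = 39601 ≡ 264
177^8 ≡ 264^2 = 69696 ≡ 78
177^16 ≡ 78^2 = 6084 ≡ 141
177^32 ≡ 141^2 = 19881 ≡ 71
177^64 ≡ 71^2 = 5041 ≡ 230
177^128 ≡ 230^2 = 52900 ≡ 262
133 = 128 + 4 + 1, so 177^133 ≡ 262·264·177 ≡ 156 (mod 283)
133^2 = 17689 ≡ 143
133^4 ≡ 143^2 = 20449 ≡ 73
133^8 ≡ 73^2 = 5329 ≡ 235
133^16 ≡ 235^2 = 55225 ≡ 40
133^32 ≡ 40^2 = 1600 ≡ 185
133^64 ≡ 185^2 = 34225 ≡ 265
133^128 ≡ 265^2 = 70225 ≡ 41
133^256 ≡ 41^2 = 1681 ≡ 266
278 = 256 + 16 + 4 + 2, so 133^278 ≡ 266·40·73·143 ≡ 252 (mod 283)
156·252 = 39312 ≡ 258 (mod 283)
258 ≡ 258 (mod 283), so the signature is genuine.

genuine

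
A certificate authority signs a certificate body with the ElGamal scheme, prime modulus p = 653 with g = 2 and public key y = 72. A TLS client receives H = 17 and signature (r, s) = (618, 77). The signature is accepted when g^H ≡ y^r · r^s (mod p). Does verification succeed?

passes

Left side g^H mod p:
2^2 = 4
2^4 ≡ 4^2 = 16
2^8 ≡ 16^2 = 256
2^16 ≡ 256^2 = 65536 ≡ 236
17 = 16 + 1, so 2^17 ≡ 236·2 ≡ 472 (mod 653)
Right side y^r · r^s mod p:
72^2 = 5184 ≡ 613
72^4 ≡ 613^2 = 375769 ≡ 294
72^8 ≡ 294^2 = 86436 ≡ 240
72^16 ≡ 240^2 = 57600 ≡ 136
72^32 ≡ 136^2 = 18496 ≡ 212
72^64 ≡ 212^2 = 44944 ≡ 540
72^128 ≡ 540^2 = 291600 ≡ 362
72^256 ≡ 362^2 = 131044 ≡ 444
72^512 ≡ 444^2 = 197136 ≡ 583
618 = 512 + 64 + 32 + 8 + 2, so 72^618 ≡ 583·540·212·240·613 ≡ 508 (mod 653)
618^2 = 381924 ≡ 572
618^4 ≡ 572^2 = 327184 ≡ 31
618^8 ≡ 31^2 = 961 ≡ 308
618^16 ≡ 308^2 = 94864 ≡ 179
618^32 ≡ 179^2 = 32041 ≡ 44
618^64 ≡ 44^2 = 1936 ≡ 630
77 = 64 + 8 + 4 + 1, so 618^77 ≡ 630·308·31·618 ≡ 330 (mod 653)
508·330 = 167640 ≡ 472 (mod 653)
472 ≡ 472 (mod 653), so the signature is genuine.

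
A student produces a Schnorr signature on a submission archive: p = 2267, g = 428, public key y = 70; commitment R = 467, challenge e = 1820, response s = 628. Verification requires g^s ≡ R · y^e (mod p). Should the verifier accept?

g^s mod p:
Squares mod 2267: 428^1≡428, 428^2≡1824, 428^4≡1287, 428^8≡1459, 428^16≡2235, 428^32≡1024, 428^64≡1222, 428^128≡1598, 428^256≡962, 428^512≡508
628 = 512 + 64 + 32 + 16 + 4, so 428^628 ≡ 508·1222·1024·2235·1287 ≡ 963 (mod 2267)
R · y^e mod p:
Squares mod 2267: 70^1≡70, 70^2≡366, 70^4≡203, 70^8≡403, 70^16≡1452, 70^32≡2261, 70^64≡36, 70^128≡1296, 70^256≡2036, 70^512≡1220, 70^1024≡1248
1820 = 1024 + 512 + 256 + 16 + 8 + 4, so 70^1820 ≡ 1248·1220·2036·1452·403·203 ≡ 1371 (mod 2267)
467·1371 = 640257 ≡ 963 (mod 2267)
963 ≡ 963 (mod 2267); signature holds.

accept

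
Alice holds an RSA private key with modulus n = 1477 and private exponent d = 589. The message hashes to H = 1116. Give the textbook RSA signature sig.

H^2 ≡ 1116^2 = 1245456 ≡ 345
H^4 ≡ 345^2 = 119025 ≡ 865
H^8 ≡ 865^2 = 748225 ≡ 863
H^16 ≡ 863^2 = 744769 ≡ 361
H^32 ≡ 361^2 = 130321 ≡ 345
H^64 ≡ 345^2 = 119025 ≡ 865
H^128 ≡ 865^2 = 748225 ≡ 863
H^256 ≡ 863^2 = 744769 ≡ 361
H^512 ≡ 361^2 = 130321 ≡ 345
589 = 512 + 64 + 8 + 4 + 1, so H^589 ≡ 345·865·863·865·1116 ≡ 612 (mod 1477)

612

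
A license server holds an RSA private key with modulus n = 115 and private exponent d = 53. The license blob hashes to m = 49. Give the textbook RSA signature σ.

Squares mod 115: m^1≡49, m^2≡101, m^4≡81, m^8≡6, m^16≡36, m^32≡31
53 = 32 + 16 + 4 + 1, so m^53 ≡ 31·36·81·49 ≡ 64 (mod 115)

64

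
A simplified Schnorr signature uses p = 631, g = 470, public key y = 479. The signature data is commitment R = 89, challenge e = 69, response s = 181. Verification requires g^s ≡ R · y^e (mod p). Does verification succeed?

g^s mod p:
470^2 = 220900 ≡ 50
470^4 ≡ 50^2 = 2500 ≡ 607
470^8 ≡ 607^2 = 368449 ≡ 576
470^16 ≡ 576^2 = 331776 ≡ 501
470^32 ≡ 501^2 = 251001 ≡ 494
470^64 ≡ 494^2 = 244036 ≡ 470
470^128 ≡ 470^2 = 220900 ≡ 50
181 = 128 + 32 + 16 + 4 + 1, so 470^181 ≡ 50·494·501·607·470 ≡ 413 (mod 631)
R · y^e mod p:
479^2 = 229441 ≡ 388
479^4 ≡ 388^2 = 150544 ≡ 366
479^8 ≡ 366^2 = 133956 ≡ 184
479^16 ≡ 184^2 = 33856 ≡ 413
479^32 ≡ 413^2 = 170569 ≡ 199
479^64 ≡ 199^2 = 39601 ≡ 479
69 = 64 + 4 + 1, so 479^69 ≡ 479·366·479 ≡ 33 (mod 631)
89·33 = 2937 ≡ 413 (mod 631)
413 ≡ 413 (mod 631); signature holds.

passes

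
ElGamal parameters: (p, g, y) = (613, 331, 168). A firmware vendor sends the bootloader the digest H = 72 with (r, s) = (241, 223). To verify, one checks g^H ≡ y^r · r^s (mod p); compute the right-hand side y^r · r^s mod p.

168^241 mod 613 = 282
241^223 mod 613 = 489
y^r · r^s ≡ 282·489 = 137898 ≡ 586 (mod 613)

586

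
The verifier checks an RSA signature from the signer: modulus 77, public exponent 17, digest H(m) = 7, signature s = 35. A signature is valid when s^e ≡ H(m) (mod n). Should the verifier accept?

accept

s^2 ≡ 35^2 = 1225 ≡ 70
s^4 ≡ 70^2 = 4900 ≡ 49
s^8 ≡ 49^2 = 2401 ≡ 14
s^16 ≡ 14^2 = 196 ≡ 42
17 = 16 + 1, so s^17 ≡ 42·35 ≡ 7 (mod 77)
Since 7 equals the digest 7, verification succeeds.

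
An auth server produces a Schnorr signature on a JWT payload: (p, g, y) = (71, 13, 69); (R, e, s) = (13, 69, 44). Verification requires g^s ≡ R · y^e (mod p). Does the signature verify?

does not verify

g^s mod p:
13^2 = 169 ≡ 27
13^4 ≡ 27^2 = 729 ≡ 19
13^8 ≡ 19^2 = 361 ≡ 6
13^16 ≡ 6^2 = 36
13^32 ≡ 36^2 = 1296 ≡ 18
44 = 32 + 8 + 4, so 13^44 ≡ 18·6·19 ≡ 64 (mod 71)
R · y^e mod p:
69^2 = 4761 ≡ 4
69^4 ≡ 4^2 = 16
69^8 ≡ 16^2 = 256 ≡ 43
69^16 ≡ 43^2 = 1849 ≡ 3
69^32 ≡ 3^2 = 9
69^64 ≡ 9^2 = 81 ≡ 10
69 = 64 + 4 + 1, so 69^69 ≡ 10·16·69 ≡ 35 (mod 71)
13·35 = 455 ≡ 29 (mod 71)
64 ≠ 29; the check fails.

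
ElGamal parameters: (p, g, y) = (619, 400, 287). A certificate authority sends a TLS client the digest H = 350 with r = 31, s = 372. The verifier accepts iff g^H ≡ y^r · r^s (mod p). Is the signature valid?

valid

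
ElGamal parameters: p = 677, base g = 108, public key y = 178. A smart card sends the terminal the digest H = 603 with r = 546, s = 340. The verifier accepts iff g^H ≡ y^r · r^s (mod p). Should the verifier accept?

Left side g^H mod p:
108^2 = 11664 ≡ 155
108^4 ≡ 155^2 = 24025 ≡ 330
108^8 ≡ 330^2 = 108900 ≡ 580
108^16 ≡ 580^2 = 336400 ≡ 608
108^32 ≡ 608^2 = 369664 ≡ 22
108^64 ≡ 22^2 = 484
108^128 ≡ 484^2 = 234256 ≡ 14
108^256 ≡ 14^2 = 196
108^512 ≡ 196^2 = 38416 ≡ 504
603 = 512 + 64 + 16 + 8 + 2 + 1, so 108^603 ≡ 504·484·608·580·155·108 ≡ 632 (mod 677)
Right side y^r · r^s mod p:
178^2 = 31684 ≡ 542
178^4 ≡ 542^2 = 293764 ≡ 623
178^8 ≡ 623^2 = 388129 ≡ 208
178^16 ≡ 208^2 = 43264 ≡ 613
178^32 ≡ 613^2 = 375769 ≡ 34
178^64 ≡ 34^2 = 1156 ≡ 479
178^128 ≡ 479^2 = 229441 ≡ 615
178^256 ≡ 615^2 = 378225 ≡ 459
178^512 ≡ 459^2 = 210681 ≡ 134
546 = 512 + 32 + 2, so 178^546 ≡ 134·34·542 ≡ 333 (mod 677)
546^2 = 298116 ≡ 236
546^4 ≡ 236^2 = 55696 ≡ 182
546^8 ≡ 182^2 = 33124 ≡ 628
546^16 ≡ 628^2 = 394384 ≡ 370
546^32 ≡ 370^2 = 136900 ≡ 146
546^64 ≡ 146^2 = 21316 ≡ 329
546^128 ≡ 329^2 = 108241 ≡ 598
546^256 ≡ 598^2 = 357604 ≡ 148
340 = 256 + 64 + 16 + 4, so 546^340 ≡ 148·329·370·182 ≡ 441 (mod 677)
333·441 = 146853 ≡ 621 (mod 677)
632 ≠ 621, so verification fails.

reject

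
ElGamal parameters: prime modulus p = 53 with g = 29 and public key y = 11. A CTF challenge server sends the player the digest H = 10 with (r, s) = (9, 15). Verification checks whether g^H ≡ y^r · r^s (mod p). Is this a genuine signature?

genuine

Left side g^H mod p:
29^2 = 841 ≡ 46
29^4 ≡ 46^2 = 2116 ≡ 49
29^8 ≡ 49^2 = 2401 ≡ 16
10 = 8 + 2, so 29^10 ≡ 16·46 ≡ 47 (mod 53)
Right side y^r · r^s mod p:
11^2 = 121 ≡ 15
11^4 ≡ 15^2 = 225 ≡ 13
11^8 ≡ 13^2 = 169 ≡ 10
9 = 8 + 1, so 11^9 ≡ 10·11 ≡ 4 (mod 53)
9^2 = 81 ≡ 28
9^4 ≡ 28^2 = 784 ≡ 42
9^8 ≡ 42^2 = 1764 ≡ 15
15 = 8 + 4 + 2 + 1, so 9^15 ≡ 15·42·28·9 ≡ 25 (mod 53)
4·25 = 100 ≡ 47 (mod 53)
47 ≡ 47 (mod 53), so the signature is genuine.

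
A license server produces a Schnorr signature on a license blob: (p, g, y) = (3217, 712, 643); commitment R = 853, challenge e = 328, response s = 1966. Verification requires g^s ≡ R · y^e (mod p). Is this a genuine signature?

forged

g^s mod p:
712^2 = 506944 ≡ 1875
712^4 ≡ 1875^2 = 3515625 ≡ 2661
712^8 ≡ 2661^2 = 7080921 ≡ 304
712^16 ≡ 304^2 = 92416 ≡ 2340
712^32 ≡ 2340^2 = 5475600 ≡ 266
712^64 ≡ 266^2 = 70756 ≡ 3199
712^128 ≡ 3199^2 = 10233601 ≡ 324
712^256 ≡ 324^2 = 104976 ≡ 2032
712^512 ≡ 2032^2 = 4129024 ≡ 1613
712^1024 ≡ 1613^2 = 2601769 ≡ 2433
1966 = 1024 + 512 + 256 + 128 + 32 + 8 + 4 + 2, so 712^1966 ≡ 2433·1613·2032·324·266·304·2661·1875 ≡ 2701 (mod 3217)
R · y^e mod p:
643^2 = 413449 ≡ 1673
643^4 ≡ 1673^2 = 2798929 ≡ 139
643^8 ≡ 139^2 = 19321 ≡ 19
643^16 ≡ 19^2 = 361
643^32 ≡ 361^2 = 130321 ≡ 1641
643^64 ≡ 1641^2 = 2692881 ≡ 252
643^128 ≡ 252^2 = 63504 ≡ 2381
643^256 ≡ 2381^2 = 5669161 ≡ 807
328 = 256 + 64 + 8, so 643^328 ≡ 807·252·19 ≡ 299 (mod 3217)
853·299 = 255047 ≡ 904 (mod 3217)
2701 ≠ 904; the check fails.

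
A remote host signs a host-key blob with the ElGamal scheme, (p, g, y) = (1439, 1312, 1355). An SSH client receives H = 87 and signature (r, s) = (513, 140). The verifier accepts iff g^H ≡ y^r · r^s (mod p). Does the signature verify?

verifies

Left side g^H mod p:
Squares mod 1439: 1312^1≡1312, 1312^2≡300, 1312^4≡782, 1312^8≡1388, 1312^16≡1162, 1312^32≡462, 1312^64≡472
87 = 64 + 16 + 4 + 2 + 1, so 1312^87 ≡ 472·1162·782·300·1312 ≡ 37 (mod 1439)
Right side y^r · r^s mod p:
Squares mod 1439: 1355^1≡1355, 1355^2≡1300, 1355^4≡614, 1355^8≡1417, 1355^16≡484, 1355^32≡1138, 1355^64≡1383, 1355^128≡258, 1355^256≡370, 1355^512≡195
513 = 512 + 1, so 1355^513 ≡ 195·1355 ≡ 888 (mod 1439)
Squares mod 1439: 513^1≡513, 513^2≡1271, 513^4≡883, 513^8≡1190, 513^16≡124, 513^32≡986, 513^64≡871, 513^128≡288
140 = 128 + 8 + 4, so 513^140 ≡ 288·1190·883 ≡ 60 (mod 1439)
888·60 = 53280 ≡ 37 (mod 1439)
37 ≡ 37 (mod 1439), so the signature is genuine.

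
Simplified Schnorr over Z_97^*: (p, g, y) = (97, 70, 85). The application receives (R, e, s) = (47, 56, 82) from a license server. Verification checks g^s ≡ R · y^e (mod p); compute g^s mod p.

70^2 = 4900 ≡ 50
70^4 ≡ 50^2 = 2500 ≡ 75
70^8 ≡ 75^2 = 5625 ≡ 96
70^16 ≡ 96^2 = 9216 ≡ 1
70^32 ≡ 1^2 = 1
70^64 ≡ 1^2 = 1
82 = 64 + 16 + 2, so 70^82 ≡ 1·1·50 ≡ 50 (mod 97)

50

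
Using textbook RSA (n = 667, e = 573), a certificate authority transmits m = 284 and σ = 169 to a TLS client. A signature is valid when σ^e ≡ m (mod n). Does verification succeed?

passes

σ^2 ≡ 169^2 = 28561 ≡ 547
σ^4 ≡ 547^2 = 299209 ≡ 393
σ^8 ≡ 393^2 = 154449 ≡ 372
σ^16 ≡ 372^2 = 138384 ≡ 315
σ^32 ≡ 315^2 = 99225 ≡ 509
σ^64 ≡ 509^2 = 259081 ≡ 285
σ^128 ≡ 285^2 = 81225 ≡ 518
σ^256 ≡ 518^2 = 268324 ≡ 190
σ^512 ≡ 190^2 = 36100 ≡ 82
573 = 512 + 32 + 16 + 8 + 4 + 1, so σ^573 ≡ 82·509·315·372·393·169 ≡ 284 (mod 667)
Since 284 equals the digest 284, verification succeeds.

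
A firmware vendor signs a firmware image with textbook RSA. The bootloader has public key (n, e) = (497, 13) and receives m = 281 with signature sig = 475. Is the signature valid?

invalid

sig^13 mod 497 = 216
sig^13 mod 497 = 216, but m = 281.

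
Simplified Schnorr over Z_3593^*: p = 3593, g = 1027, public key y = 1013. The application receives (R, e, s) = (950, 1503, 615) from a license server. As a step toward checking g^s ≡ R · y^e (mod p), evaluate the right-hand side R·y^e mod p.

3248

1013^2 = 1026169 ≡ 2164
1013^4 ≡ 2164^2 = 4682896 ≡ 1217
1013^8 ≡ 1217^2 = 1481089 ≡ 773
1013^16 ≡ 773^2 = 597529 ≡ 1091
1013^32 ≡ 1091^2 = 1190281 ≡ 998
1013^64 ≡ 998^2 = 996004 ≡ 743
1013^128 ≡ 743^2 = 552049 ≡ 2320
1013^256 ≡ 2320^2 = 5382400 ≡ 86
1013^512 ≡ 86^2 = 7396 ≡ 210
1013^1024 ≡ 210^2 = 44100 ≡ 984
1503 = 1024 + 256 + 128 + 64 + 16 + 8 + 4 + 2 + 1, so 1013^1503 ≡ 984·86·2320·743·1091·773·1217·2164·1013 ≡ 1191 (mod 3593)
R · y^e ≡ 950·1191 = 1131450 ≡ 3248 (mod 3593)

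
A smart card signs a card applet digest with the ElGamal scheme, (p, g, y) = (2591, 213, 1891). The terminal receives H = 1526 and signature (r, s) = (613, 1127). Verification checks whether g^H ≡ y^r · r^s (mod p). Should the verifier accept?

Left side g^H mod p:
213^2 = 45369 ≡ 1322
213^4 ≡ 1322^2 = 1747684 ≡ 1350
213^8 ≡ 1350^2 = 1822500 ≡ 1027
213^16 ≡ 1027^2 = 1054729 ≡ 192
213^32 ≡ 192^2 = 36864 ≡ 590
213^64 ≡ 590^2 = 348100 ≡ 906
213^128 ≡ 906^2 = 820836 ≡ 2080
213^256 ≡ 2080^2 = 4326400 ≡ 2021
213^512 ≡ 2021^2 = 4084441 ≡ 1025
213^1024 ≡ 1025^2 = 1050625 ≡ 1270
1526 = 1024 + 256 + 128 + 64 + 32 + 16 + 4 + 2, so 213^1526 ≡ 1270·2021·2080·906·590·192·1350·1322 ≡ 625 (mod 2591)
Right side y^r · r^s mod p:
1891^2 = 3575881 ≡ 301
1891^4 ≡ 301^2 = 90601 ≡ 2507
1891^8 ≡ 2507^2 = 6285049 ≡ 1874
1891^16 ≡ 1874^2 = 3511876 ≡ 1071
1891^32 ≡ 1071^2 = 1147041 ≡ 1819
1891^64 ≡ 1819^2 = 3308761 ≡ 54
1891^128 ≡ 54^2 = 2916 ≡ 325
1891^256 ≡ 325^2 = 105625 ≡ 1985
1891^512 ≡ 1985^2 = 3940225 ≡ 1905
613 = 512 + 64 + 32 + 4 + 1, so 1891^613 ≡ 1905·54·1819·2507·1891 ≡ 74 (mod 2591)
613^2 = 375769 ≡ 74
613^4 ≡ 74^2 = 5476 ≡ 294
613^8 ≡ 294^2 = 86436 ≡ 933
613^16 ≡ 933^2 = 870489 ≡ 2504
613^32 ≡ 2504^2 = 6270016 ≡ 2387
613^64 ≡ 2387^2 = 5697769 ≡ 160
613^128 ≡ 160^2 = 25600 ≡ 2281
613^256 ≡ 2281^2 = 5202961 ≡ 233
613^512 ≡ 233^2 = 54289 ≡ 2469
613^1024 ≡ 2469^2 = 6095961 ≡ 1929
1127 = 1024 + 64 + 32 + 4 + 2 + 1, so 613^1127 ≡ 1929·160·2387·294·74·613 ≡ 128 (mod 2591)
74·128 = 9472 ≡ 1699 (mod 2591)
625 ≠ 1699, so verification fails.

reject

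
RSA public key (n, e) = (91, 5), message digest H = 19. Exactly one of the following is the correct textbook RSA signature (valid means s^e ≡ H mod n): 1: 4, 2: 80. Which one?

Candidate 1: 4^2 = 16; 4^4 ≡ 16^2 = 256 ≡ 74; 5 = 4 + 1, so 4^5 ≡ 74·4 ≡ 23 (mod 91)
Candidate 2: 80^2 = 6400 ≡ 30; 80^4 ≡ 30^2 = 900 ≡ 81; 5 = 4 + 1, so 80^5 ≡ 81·80 ≡ 19 (mod 91)
  → matches H = 19

2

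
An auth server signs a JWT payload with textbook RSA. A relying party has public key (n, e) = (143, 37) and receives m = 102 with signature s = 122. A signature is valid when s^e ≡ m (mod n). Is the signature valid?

s^2 ≡ 122^2 = 14884 ≡ 12
s^4 ≡ 12^2 = 144 ≡ 1
s^8 ≡ 1^2 = 1
s^16 ≡ 1^2 = 1
s^32 ≡ 1^2 = 1
37 = 32 + 4 + 1, so s^37 ≡ 1·1·122 ≡ 122 (mod 143)
122 ≠ 102, so verification fails.

invalid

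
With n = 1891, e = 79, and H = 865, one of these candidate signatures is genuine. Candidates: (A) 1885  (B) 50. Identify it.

B

Candidate A: 1885^2 = 3553225 ≡ 36; 1885^4 ≡ 36^2 = 1296; 1885^8 ≡ 1296^2 = 1679616 ≡ 408; 1885^16 ≡ 408^2 = 166464 ≡ 56; 1885^32 ≡ 56^2 = 3136 ≡ 1245; 1885^64 ≡ 1245^2 = 1550025 ≡ 1296; 79 = 64 + 8 + 4 + 2 + 1, so 1885^79 ≡ 1296·408·1296·36·1885 ≡ 1141 (mod 1891)
Candidate B: 50^2 = 2500 ≡ 609; 50^4 ≡ 609^2 = 370881 ≡ 245; 50^8 ≡ 245^2 = 60025 ≡ 1404; 50^16 ≡ 1404^2 = 1971216 ≡ 794; 50^32 ≡ 794^2 = 630436 ≡ 733; 50^64 ≡ 733^2 = 537289 ≡ 245; 79 = 64 + 8 + 4 + 2 + 1, so 50^79 ≡ 245·1404·245·609·50 ≡ 865 (mod 1891)
  → matches H = 865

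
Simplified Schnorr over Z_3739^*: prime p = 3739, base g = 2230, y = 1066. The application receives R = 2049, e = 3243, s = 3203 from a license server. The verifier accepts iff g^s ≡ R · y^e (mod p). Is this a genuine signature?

g^s mod p:
2230^2 = 4972900 ≡ 30
2230^4 ≡ 30^2 = 900
2230^8 ≡ 900^2 = 810000 ≡ 2376
2230^16 ≡ 2376^2 = 5645376 ≡ 3225
2230^32 ≡ 3225^2 = 10400625 ≡ 2466
2230^64 ≡ 2466^2 = 6081156 ≡ 1542
2230^128 ≡ 1542^2 = 2377764 ≡ 3499
2230^256 ≡ 3499^2 = 12243001 ≡ 1515
2230^512 ≡ 1515^2 = 2295225 ≡ 3218
2230^1024 ≡ 3218^2 = 10355524 ≡ 2233
2230^2048 ≡ 2233^2 = 4986289 ≡ 2202
3203 = 2048 + 1024 + 128 + 2 + 1, so 2230^3203 ≡ 2202·2233·3499·30·2230 ≡ 3130 (mod 3739)
R · y^e mod p:
1066^2 = 1136356 ≡ 3439
1066^4 ≡ 3439^2 = 11826721 ≡ 264
1066^8 ≡ 264^2 = 69696 ≡ 2394
1066^16 ≡ 2394^2 = 5731236 ≡ 3088
1066^32 ≡ 3088^2 = 9535744 ≡ 1294
1066^64 ≡ 1294^2 = 1674436 ≡ 3103
1066^128 ≡ 3103^2 = 9628609 ≡ 684
1066^256 ≡ 684^2 = 467856 ≡ 481
1066^512 ≡ 481^2 = 231361 ≡ 3282
1066^1024 ≡ 3282^2 = 10771524 ≡ 3204
1066^2048 ≡ 3204^2 = 10265616 ≡ 2061
3243 = 2048 + 1024 + 128 + 32 + 8 + 2 + 1, so 1066^3243 ≡ 2061·3204·684·1294·2394·3439·1066 ≡ 684 (mod 3739)
2049·684 = 1401516 ≡ 3130 (mod 3739)
3130 ≡ 3130 (mod 3739); signature holds.

genuine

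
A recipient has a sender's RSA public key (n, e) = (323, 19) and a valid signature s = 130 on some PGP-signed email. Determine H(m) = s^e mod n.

73

s^2 ≡ 130^2 = 16900 ≡ 104
s^4 ≡ 104^2 = 10816 ≡ 157
s^8 ≡ 157^2 = 24649 ≡ 101
s^16 ≡ 101^2 = 10201 ≡ 188
19 = 16 + 2 + 1, so s^19 ≡ 188·104·130 ≡ 73 (mod 323)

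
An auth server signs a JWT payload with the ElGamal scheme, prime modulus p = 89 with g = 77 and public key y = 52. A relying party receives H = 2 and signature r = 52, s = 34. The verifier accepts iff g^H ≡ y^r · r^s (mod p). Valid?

yes

Left side g^H mod p:
Squares mod 89: 77^1≡77, 77^2≡55
77^2 ≡ 55 (mod 89)
Right side y^r · r^s mod p:
Squares mod 89: 52^1≡52, 52^2≡34, 52^4≡88, 52^8≡1, 52^16≡1, 52^32≡1
52 = 32 + 16 + 4, so 52^52 ≡ 1·1·88 ≡ 88 (mod 89)
Squares mod 89: 52^1≡52, 52^2≡34, 52^4≡88, 52^8≡1, 52^16≡1, 52^32≡1
34 = 32 + 2, so 52^34 ≡ 1·34 ≡ 34 (mod 89)
88·34 = 2992 ≡ 55 (mod 89)
55 ≡ 55 (mod 89), so the signature is genuine.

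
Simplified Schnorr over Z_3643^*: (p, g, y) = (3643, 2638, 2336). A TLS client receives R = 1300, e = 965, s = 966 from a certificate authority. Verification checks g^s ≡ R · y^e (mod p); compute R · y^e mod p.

2336^2 = 5456896 ≡ 3325
2336^4 ≡ 3325^2 = 11055625 ≡ 2763
2336^8 ≡ 2763^2 = 7634169 ≡ 2084
2336^16 ≡ 2084^2 = 4343056 ≡ 600
2336^32 ≡ 600^2 = 360000 ≡ 2986
2336^64 ≡ 2986^2 = 8916196 ≡ 1775
2336^128 ≡ 1775^2 = 3150625 ≡ 3073
2336^256 ≡ 3073^2 = 9443329 ≡ 673
2336^512 ≡ 673^2 = 452929 ≡ 1197
965 = 512 + 256 + 128 + 64 + 4 + 1, so 2336^965 ≡ 1197·673·3073·1775·2763·2336 ≡ 96 (mod 3643)
R · y^e ≡ 1300·96 = 124800 ≡ 938 (mod 3643)

938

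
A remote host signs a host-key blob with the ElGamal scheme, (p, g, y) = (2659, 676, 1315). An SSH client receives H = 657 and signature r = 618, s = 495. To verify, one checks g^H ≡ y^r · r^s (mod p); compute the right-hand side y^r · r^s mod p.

892

1315^2 = 1729225 ≡ 875
1315^4 ≡ 875^2 = 765625 ≡ 2492
1315^8 ≡ 2492^2 = 6210064 ≡ 1299
1315^16 ≡ 1299^2 = 1687401 ≡ 1595
1315^32 ≡ 1595^2 = 2544025 ≡ 2021
1315^64 ≡ 2021^2 = 4084441 ≡ 217
1315^128 ≡ 217^2 = 47089 ≡ 1886
1315^256 ≡ 1886^2 = 3556996 ≡ 1913
1315^512 ≡ 1913^2 = 3659569 ≡ 785
618 = 512 + 64 + 32 + 8 + 2, so 1315^618 ≡ 785·217·2021·1299·875 ≡ 1618 (mod 2659)
618^2 = 381924 ≡ 1687
618^4 ≡ 1687^2 = 2845969 ≡ 839
618^8 ≡ 839^2 = 703921 ≡ 1945
618^16 ≡ 1945^2 = 3783025 ≡ 1927
618^32 ≡ 1927^2 = 3713329 ≡ 1365
618^64 ≡ 1365^2 = 1863225 ≡ 1925
618^128 ≡ 1925^2 = 3705625 ≡ 1638
618^256 ≡ 1638^2 = 2683044 ≡ 113
495 = 256 + 128 + 64 + 32 + 8 + 4 + 2 + 1, so 618^495 ≡ 113·1638·1925·1365·1945·839·1687·618 ≡ 63 (mod 2659)
y^r · r^s ≡ 1618·63 = 101934 ≡ 892 (mod 2659)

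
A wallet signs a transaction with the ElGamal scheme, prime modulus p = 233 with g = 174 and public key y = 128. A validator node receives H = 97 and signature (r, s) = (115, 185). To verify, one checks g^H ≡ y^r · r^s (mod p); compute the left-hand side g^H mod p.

5

174^2 = 30276 ≡ 219
174^4 ≡ 219^2 = 47961 ≡ 196
174^8 ≡ 196^2 = 38416 ≡ 204
174^16 ≡ 204^2 = 41616 ≡ 142
174^32 ≡ 142^2 = 20164 ≡ 126
174^64 ≡ 126^2 = 15876 ≡ 32
97 = 64 + 32 + 1, so 174^97 ≡ 32·126·174 ≡ 5 (mod 233)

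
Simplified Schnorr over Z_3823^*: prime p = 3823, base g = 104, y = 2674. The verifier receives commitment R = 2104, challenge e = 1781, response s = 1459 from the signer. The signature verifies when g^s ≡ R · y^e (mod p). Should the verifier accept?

g^s mod p:
104^1459 mod 3823 = 2600
R · y^e mod p:
2674^1781 mod 3823 = 510
2104·510 = 1073040 ≡ 2600 (mod 3823)
2600 ≡ 2600 (mod 3823); signature holds.

accept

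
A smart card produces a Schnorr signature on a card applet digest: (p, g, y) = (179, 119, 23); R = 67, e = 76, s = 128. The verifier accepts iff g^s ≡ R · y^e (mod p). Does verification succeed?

fails

g^s mod p:
119^2 = 14161 ≡ 20
119^4 ≡ 20^2 = 400 ≡ 42
119^8 ≡ 42^2 = 1764 ≡ 153
119^16 ≡ 153^2 = 23409 ≡ 139
119^32 ≡ 139^2 = 19321 ≡ 168
119^64 ≡ 168^2 = 28224 ≡ 121
119^128 ≡ 121^2 = 14641 ≡ 142
R · y^e mod p:
23^2 = 529 ≡ 171
23^4 ≡ 171^2 = 29241 ≡ 64
23^8 ≡ 64^2 = 4096 ≡ 158
23^16 ≡ 158^2 = 24964 ≡ 83
23^32 ≡ 83^2 = 6889 ≡ 87
23^64 ≡ 87^2 = 7569 ≡ 51
76 = 64 + 8 + 4, so 23^76 ≡ 51·158·64 ≡ 13 (mod 179)
67·13 = 871 ≡ 155 (mod 179)
142 ≠ 155; the check fails.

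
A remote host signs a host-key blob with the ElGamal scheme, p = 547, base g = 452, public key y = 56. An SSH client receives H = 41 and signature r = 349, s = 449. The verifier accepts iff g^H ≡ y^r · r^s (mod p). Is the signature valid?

Left side g^H mod p:
452^2 = 204304 ≡ 273
452^4 ≡ 273^2 = 74529 ≡ 137
452^8 ≡ 137^2 = 18769 ≡ 171
452^16 ≡ 171^2 = 29241 ≡ 250
452^32 ≡ 250^2 = 62500 ≡ 142
41 = 32 + 8 + 1, so 452^41 ≡ 142·171·452 ≡ 456 (mod 547)
Right side y^r · r^s mod p:
56^2 = 3136 ≡ 401
56^4 ≡ 401^2 = 160801 ≡ 530
56^8 ≡ 530^2 = 280900 ≡ 289
56^16 ≡ 289^2 = 83521 ≡ 377
56^32 ≡ 377^2 = 142129 ≡ 456
56^64 ≡ 456^2 = 207936 ≡ 76
56^128 ≡ 76^2 = 5776 ≡ 306
56^256 ≡ 306^2 = 93636 ≡ 99
349 = 256 + 64 + 16 + 8 + 4 + 1, so 56^349 ≡ 99·76·377·289·530·56 ≡ 213 (mod 547)
349^2 = 121801 ≡ 367
349^4 ≡ 367^2 = 134689 ≡ 127
349^8 ≡ 127^2 = 16129 ≡ 266
349^16 ≡ 266^2 = 70756 ≡ 193
349^32 ≡ 193^2 = 37249 ≡ 53
349^64 ≡ 53^2 = 2809 ≡ 74
349^128 ≡ 74^2 = 5476 ≡ 6
349^256 ≡ 6^2 = 36
449 = 256 + 128 + 64 + 1, so 349^449 ≡ 36·6·74·349 ≡ 110 (mod 547)
213·110 = 23430 ≡ 456 (mod 547)
456 ≡ 456 (mod 547), so the signature is genuine.

valid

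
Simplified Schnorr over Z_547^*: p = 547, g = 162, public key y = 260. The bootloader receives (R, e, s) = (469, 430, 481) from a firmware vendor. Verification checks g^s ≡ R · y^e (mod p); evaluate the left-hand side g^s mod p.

430

162^481 mod 547 = 430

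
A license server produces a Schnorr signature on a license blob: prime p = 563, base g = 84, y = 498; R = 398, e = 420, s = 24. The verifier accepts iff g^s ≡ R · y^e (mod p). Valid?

no

g^s mod p:
84^2 = 7056 ≡ 300
84^4 ≡ 300^2 = 90000 ≡ 483
84^8 ≡ 483^2 = 233289 ≡ 207
84^16 ≡ 207^2 = 42849 ≡ 61
24 = 16 + 8, so 84^24 ≡ 61·207 ≡ 241 (mod 563)
R · y^e mod p:
498^2 = 248004 ≡ 284
498^4 ≡ 284^2 = 80656 ≡ 147
498^8 ≡ 147^2 = 21609 ≡ 215
498^16 ≡ 215^2 = 46225 ≡ 59
498^32 ≡ 59^2 = 3481 ≡ 103
498^64 ≡ 103^2 = 10609 ≡ 475
498^128 ≡ 475^2 = 225625 ≡ 425
498^256 ≡ 425^2 = 180625 ≡ 465
420 = 256 + 128 + 32 + 4, so 498^420 ≡ 465·425·103·147 ≡ 406 (mod 563)
398·406 = 161588 ≡ 7 (mod 563)
241 ≠ 7; the check fails.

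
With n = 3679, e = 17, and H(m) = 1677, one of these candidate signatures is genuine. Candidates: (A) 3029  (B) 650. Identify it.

Candidate A: 3029^2 = 9174841 ≡ 3094; 3029^4 ≡ 3094^2 = 9572836 ≡ 78; 3029^8 ≡ 78^2 = 6084 ≡ 2405; 3029^16 ≡ 2405^2 = 5784025 ≡ 637; 17 = 16 + 1, so 3029^17 ≡ 637·3029 ≡ 1677 (mod 3679)
  → matches H(m) = 1677
Candidate B: 650^2 = 422500 ≡ 3094; 650^4 ≡ 3094^2 = 9572836 ≡ 78; 650^8 ≡ 78^2 = 6084 ≡ 2405; 650^16 ≡ 2405^2 = 5784025 ≡ 637; 17 = 16 + 1, so 650^17 ≡ 637·650 ≡ 2002 (mod 3679)

A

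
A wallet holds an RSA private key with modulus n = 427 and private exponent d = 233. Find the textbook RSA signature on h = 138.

h^2 ≡ 138^2 = 19044 ≡ 256
h^4 ≡ 256^2 = 65536 ≡ 205
h^8 ≡ 205^2 = 42025 ≡ 179
h^16 ≡ 179^2 = 32041 ≡ 16
h^32 ≡ 16^2 = 256
h^64 ≡ 256^2 = 65536 ≡ 205
h^128 ≡ 205^2 = 42025 ≡ 179
233 = 128 + 64 + 32 + 8 + 1, so h^233 ≡ 179·205·256·179·138 ≡ 423 (mod 427)

423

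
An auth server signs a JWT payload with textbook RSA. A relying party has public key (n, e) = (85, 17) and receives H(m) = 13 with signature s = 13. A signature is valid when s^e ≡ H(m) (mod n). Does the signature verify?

s^2 ≡ 13^2 = 169 ≡ 84
s^4 ≡ 84^2 = 7056 ≡ 1
s^8 ≡ 1^2 = 1
s^16 ≡ 1^2 = 1
17 = 16 + 1, so s^17 ≡ 1·13 ≡ 13 (mod 85)
13 = H(m), so the signature checks out.

verifies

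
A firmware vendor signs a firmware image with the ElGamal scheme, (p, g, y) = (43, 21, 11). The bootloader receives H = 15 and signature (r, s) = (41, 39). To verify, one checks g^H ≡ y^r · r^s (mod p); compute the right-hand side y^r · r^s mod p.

21

11^2 = 121 ≡ 35
11^4 ≡ 35^2 = 1225 ≡ 21
11^8 ≡ 21^2 = 441 ≡ 11
11^16 ≡ 11^2 = 121 ≡ 35
11^32 ≡ 35^2 = 1225 ≡ 21
41 = 32 + 8 + 1, so 11^41 ≡ 21·11·11 ≡ 4 (mod 43)
41^2 = 1681 ≡ 4
41^4 ≡ 4^2 = 16
41^8 ≡ 16^2 = 256 ≡ 41
41^16 ≡ 41^2 = 1681 ≡ 4
41^32 ≡ 4^2 = 16
39 = 32 + 4 + 2 + 1, so 41^39 ≡ 16·16·4·41 ≡ 16 (mod 43)
y^r · r^s ≡ 4·16 = 64 ≡ 21 (mod 43)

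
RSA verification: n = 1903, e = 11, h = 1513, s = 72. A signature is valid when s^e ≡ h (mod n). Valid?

yes

s^11 mod 1903 = 1513
s^11 mod 1903 = 1513 matches h.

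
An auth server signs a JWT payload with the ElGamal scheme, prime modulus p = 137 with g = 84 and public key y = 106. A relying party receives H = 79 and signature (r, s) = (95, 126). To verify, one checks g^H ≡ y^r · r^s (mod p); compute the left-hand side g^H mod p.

83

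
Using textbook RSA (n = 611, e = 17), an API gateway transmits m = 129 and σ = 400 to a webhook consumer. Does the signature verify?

does not verify

σ^2 ≡ 400^2 = 160000 ≡ 529
σ^4 ≡ 529^2 = 279841 ≡ 3
σ^8 ≡ 3^2 = 9
σ^16 ≡ 9^2 = 81
17 = 16 + 1, so σ^17 ≡ 81·400 ≡ 17 (mod 611)
σ^17 mod 611 = 17, but m = 129.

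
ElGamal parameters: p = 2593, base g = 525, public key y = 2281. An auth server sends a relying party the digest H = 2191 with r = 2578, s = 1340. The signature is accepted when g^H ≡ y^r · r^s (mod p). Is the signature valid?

Left side g^H mod p:
525^2 = 275625 ≡ 767
525^4 ≡ 767^2 = 588289 ≡ 2271
525^8 ≡ 2271^2 = 5157441 ≡ 2557
525^16 ≡ 2557^2 = 6538249 ≡ 1296
525^32 ≡ 1296^2 = 1679616 ≡ 1945
525^64 ≡ 1945^2 = 3783025 ≡ 2431
525^128 ≡ 2431^2 = 5909761 ≡ 314
525^256 ≡ 314^2 = 98596 ≡ 62
525^512 ≡ 62^2 = 3844 ≡ 1251
525^1024 ≡ 1251^2 = 1565001 ≡ 1422
525^2048 ≡ 1422^2 = 2022084 ≡ 2137
2191 = 2048 + 128 + 8 + 4 + 2 + 1, so 525^2191 ≡ 2137·314·2557·2271·767·525 ≡ 166 (mod 2593)
Right side y^r · r^s mod p:
2281^2 = 5202961 ≡ 1403
2281^4 ≡ 1403^2 = 1968409 ≡ 322
2281^8 ≡ 322^2 = 103684 ≡ 2557
2281^16 ≡ 2557^2 = 6538249 ≡ 1296
2281^32 ≡ 1296^2 = 1679616 ≡ 1945
2281^64 ≡ 1945^2 = 3783025 ≡ 2431
2281^128 ≡ 2431^2 = 5909761 ≡ 314
2281^256 ≡ 314^2 = 98596 ≡ 62
2281^512 ≡ 62^2 = 3844 ≡ 1251
2281^1024 ≡ 1251^2 = 1565001 ≡ 1422
2281^2048 ≡ 1422^2 = 2022084 ≡ 2137
2578 = 2048 + 512 + 16 + 2, so 2281^2578 ≡ 2137·1251·1296·1403 ≡ 2380 (mod 2593)
2578^2 = 6646084 ≡ 225
2578^4 ≡ 225^2 = 50625 ≡ 1358
2578^8 ≡ 1358^2 = 1844164 ≡ 541
2578^16 ≡ 541^2 = 292681 ≡ 2265
2578^32 ≡ 2265^2 = 5130225 ≡ 1271
2578^64 ≡ 1271^2 = 1615441 ≡ 2
2578^128 ≡ 2^2 = 4
2578^256 ≡ 4^2 = 16
2578^512 ≡ 16^2 = 256
2578^1024 ≡ 256^2 = 65536 ≡ 711
1340 = 1024 + 256 + 32 + 16 + 8 + 4, so 2578^1340 ≡ 711·16·1271·2265·541·1358 ≡ 2457 (mod 2593)
2380·2457 = 5847660 ≡ 445 (mod 2593)
166 ≠ 445, so verification fails.

invalid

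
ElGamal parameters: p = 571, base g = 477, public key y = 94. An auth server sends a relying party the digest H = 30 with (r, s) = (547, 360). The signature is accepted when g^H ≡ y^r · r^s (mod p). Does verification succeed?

Left side g^H mod p:
477^2 = 227529 ≡ 271
477^4 ≡ 271^2 = 73441 ≡ 353
477^8 ≡ 353^2 = 124609 ≡ 131
477^16 ≡ 131^2 = 17161 ≡ 31
30 = 16 + 8 + 4 + 2, so 477^30 ≡ 31·131·353·271 ≡ 170 (mod 571)
Right side y^r · r^s mod p:
94^2 = 8836 ≡ 271
94^4 ≡ 271^2 = 73441 ≡ 353
94^8 ≡ 353^2 = 124609 ≡ 131
94^16 ≡ 131^2 = 17161 ≡ 31
94^32 ≡ 31^2 = 961 ≡ 390
94^64 ≡ 390^2 = 152100 ≡ 214
94^128 ≡ 214^2 = 45796 ≡ 116
94^256 ≡ 116^2 = 13456 ≡ 323
94^512 ≡ 323^2 = 104329 ≡ 407
547 = 512 + 32 + 2 + 1, so 94^547 ≡ 407·390·271·94 ≡ 55 (mod 571)
547^2 = 299209 ≡ 5
547^4 ≡ 5^2 = 25
547^8 ≡ 25^2 = 625 ≡ 54
547^16 ≡ 54^2 = 2916 ≡ 61
547^32 ≡ 61^2 = 3721 ≡ 295
547^64 ≡ 295^2 = 87025 ≡ 233
547^128 ≡ 233^2 = 54289 ≡ 44
547^256 ≡ 44^2 = 1936 ≡ 223
360 = 256 + 64 + 32 + 8, so 547^360 ≡ 223·233·295·54 ≡ 116 (mod 571)
55·116 = 6380 ≡ 99 (mod 571)
170 ≠ 99, so verification fails.

fails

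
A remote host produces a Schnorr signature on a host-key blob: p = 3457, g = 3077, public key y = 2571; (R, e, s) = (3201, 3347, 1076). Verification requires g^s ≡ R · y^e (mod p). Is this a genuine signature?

genuine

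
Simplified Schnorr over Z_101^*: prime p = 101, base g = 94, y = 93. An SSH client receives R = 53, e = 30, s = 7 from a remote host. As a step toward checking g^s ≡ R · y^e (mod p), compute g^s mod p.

11

94^2 = 8836 ≡ 49
94^4 ≡ 49^2 = 2401 ≡ 78
7 = 4 + 2 + 1, so 94^7 ≡ 78·49·94 ≡ 11 (mod 101)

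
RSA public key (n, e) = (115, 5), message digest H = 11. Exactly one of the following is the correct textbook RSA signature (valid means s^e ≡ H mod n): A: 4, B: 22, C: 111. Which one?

C

Candidate A: Squares mod 115: 4^1≡4, 4^2≡16, 4^4≡26; 5 = 4 + 1, so 4^5 ≡ 26·4 ≡ 104 (mod 115)
Candidate B: Squares mod 115: 22^1≡22, 22^2≡24, 22^4≡1; 5 = 4 + 1, so 22^5 ≡ 1·22 ≡ 22 (mod 115)
Candidate C: Squares mod 115: 111^1≡111, 111^2≡16, 111^4≡26; 5 = 4 + 1, so 111^5 ≡ 26·111 ≡ 11 (mod 115)
  → matches H = 11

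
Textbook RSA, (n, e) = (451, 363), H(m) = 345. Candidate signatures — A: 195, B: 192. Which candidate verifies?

Candidate A: 195^2 = 38025 ≡ 141; 195^4 ≡ 141^2 = 19881 ≡ 37; 195^8 ≡ 37^2 = 1369 ≡ 16; 195^16 ≡ 16^2 = 256; 195^32 ≡ 256^2 = 65536 ≡ 141; 195^64 ≡ 141^2 = 19881 ≡ 37; 195^128 ≡ 37^2 = 1369 ≡ 16; 195^256 ≡ 16^2 = 256; 363 = 256 + 64 + 32 + 8 + 2 + 1, so 195^363 ≡ 256·37·141·16·141·195 ≡ 435 (mod 451)
Candidate B: 192^2 = 36864 ≡ 333; 192^4 ≡ 333^2 = 110889 ≡ 394; 192^8 ≡ 394^2 = 155236 ≡ 92; 192^16 ≡ 92^2 = 8464 ≡ 346; 192^32 ≡ 346^2 = 119716 ≡ 201; 192^64 ≡ 201^2 = 40401 ≡ 262; 192^128 ≡ 262^2 = 68644 ≡ 92; 192^256 ≡ 92^2 = 8464 ≡ 346; 363 = 256 + 64 + 32 + 8 + 2 + 1, so 192^363 ≡ 346·262·201·92·333·192 ≡ 345 (mod 451)
  → matches H(m) = 345

B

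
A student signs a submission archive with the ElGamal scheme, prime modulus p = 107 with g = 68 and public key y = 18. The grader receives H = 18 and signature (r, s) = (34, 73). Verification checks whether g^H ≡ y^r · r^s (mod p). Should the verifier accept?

reject

Left side g^H mod p:
Squares mod 107: 68^1≡68, 68^2≡23, 68^4≡101, 68^8≡36, 68^16≡12
18 = 16 + 2, so 68^18 ≡ 12·23 ≡ 62 (mod 107)
Right side y^r · r^s mod p:
Squares mod 107: 18^1≡18, 18^2≡3, 18^4≡9, 18^8≡81, 18^16≡34, 18^32≡86
34 = 32 + 2, so 18^34 ≡ 86·3 ≡ 44 (mod 107)
Squares mod 107: 34^1≡34, 34^2≡86, 34^4≡13, 34^8≡62, 34^16≡99, 34^32≡64, 34^64≡30
73 = 64 + 8 + 1, so 34^73 ≡ 30·62·34 ≡ 3 (mod 107)
44·3 = 132 ≡ 25 (mod 107)
62 ≠ 25, so verification fails.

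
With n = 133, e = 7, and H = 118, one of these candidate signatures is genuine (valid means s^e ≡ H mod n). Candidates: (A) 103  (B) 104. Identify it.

B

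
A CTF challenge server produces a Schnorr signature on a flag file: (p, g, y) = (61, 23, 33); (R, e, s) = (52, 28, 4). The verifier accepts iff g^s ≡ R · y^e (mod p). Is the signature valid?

g^s mod p:
Squares mod 61: 23^1≡23, 23^2≡41, 23^4≡34
23^4 ≡ 34 (mod 61)
R · y^e mod p:
Squares mod 61: 33^1≡33, 33^2≡52, 33^4≡20, 33^8≡34, 33^16≡58
28 = 16 + 8 + 4, so 33^28 ≡ 58·34·20 ≡ 34 (mod 61)
52·34 = 1768 ≡ 60 (mod 61)
34 ≠ 60; the check fails.

invalid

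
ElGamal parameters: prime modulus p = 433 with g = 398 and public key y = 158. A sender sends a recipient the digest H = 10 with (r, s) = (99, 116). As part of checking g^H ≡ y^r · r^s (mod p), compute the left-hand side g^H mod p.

398^10 mod 433 = 167

167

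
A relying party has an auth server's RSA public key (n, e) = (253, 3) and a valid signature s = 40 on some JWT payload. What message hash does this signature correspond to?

244

s^2 ≡ 40^2 = 1600 ≡ 82
3 = 2 + 1, so s^3 ≡ 82·40 ≡ 244 (mod 253)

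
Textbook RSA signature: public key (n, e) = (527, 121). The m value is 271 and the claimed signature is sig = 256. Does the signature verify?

sig^2 ≡ 256^2 = 65536 ≡ 188
sig^4 ≡ 188^2 = 35344 ≡ 35
sig^8 ≡ 35^2 = 1225 ≡ 171
sig^16 ≡ 171^2 = 29241 ≡ 256
sig^32 ≡ 256^2 = 65536 ≡ 188
sig^64 ≡ 188^2 = 35344 ≡ 35
121 = 64 + 32 + 16 + 8 + 1, so sig^121 ≡ 35·188·256·171·256 ≡ 256 (mod 527)
sig^121 mod 527 = 256, but m = 271.

does not verify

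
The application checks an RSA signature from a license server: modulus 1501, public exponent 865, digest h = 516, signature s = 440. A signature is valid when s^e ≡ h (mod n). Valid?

yes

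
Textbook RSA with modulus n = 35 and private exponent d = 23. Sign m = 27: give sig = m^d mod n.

m^2 ≡ 27^2 = 729 ≡ 29
m^4 ≡ 29^2 = 841 ≡ 1
m^8 ≡ 1^2 = 1
m^16 ≡ 1^2 = 1
23 = 16 + 4 + 2 + 1, so m^23 ≡ 1·1·29·27 ≡ 13 (mod 35)

13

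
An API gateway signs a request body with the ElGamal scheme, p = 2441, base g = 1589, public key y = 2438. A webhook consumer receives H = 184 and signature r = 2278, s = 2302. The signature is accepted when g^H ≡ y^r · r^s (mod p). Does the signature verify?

verifies

Left side g^H mod p:
Squares mod 2441: 1589^1≡1589, 1589^2≡927, 1589^4≡97, 1589^8≡2086, 1589^16≡1534, 1589^32≡32, 1589^64≡1024, 1589^128≡1387
184 = 128 + 32 + 16 + 8, so 1589^184 ≡ 1387·32·1534·2086 ≡ 1280 (mod 2441)
Right side y^r · r^s mod p:
Squares mod 2441: 2438^1≡2438, 2438^2≡9, 2438^4≡81, 2438^8≡1679, 2438^16≡2127, 2438^32≡956, 2438^64≡1002, 2438^128≡753, 2438^256≡697, 2438^512≡50, 2438^1024≡59, 2438^2048≡1040
2278 = 2048 + 128 + 64 + 32 + 4 + 2, so 2438^2278 ≡ 1040·753·1002·956·81·9 ≡ 92 (mod 2441)
Squares mod 2441: 2278^1≡2278, 2278^2≡2159, 2278^4≡1412, 2278^8≡1888, 2278^16≡684, 2278^32≡1625, 2278^64≡1904, 2278^128≡331, 2278^256≡2157, 2278^512≡103, 2278^1024≡845, 2278^2048≡1253
2302 = 2048 + 128 + 64 + 32 + 16 + 8 + 4 + 2, so 2278^2302 ≡ 1253·331·1904·1625·684·1888·1412·2159 ≡ 1712 (mod 2441)
92·1712 = 157504 ≡ 1280 (mod 2441)
1280 ≡ 1280 (mod 2441), so the signature is genuine.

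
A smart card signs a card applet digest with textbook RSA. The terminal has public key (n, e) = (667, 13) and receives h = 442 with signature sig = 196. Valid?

no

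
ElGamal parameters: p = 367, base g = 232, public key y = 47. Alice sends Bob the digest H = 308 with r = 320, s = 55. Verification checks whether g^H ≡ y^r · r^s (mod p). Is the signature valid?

invalid

Left side g^H mod p:
232^2 = 53824 ≡ 242
232^4 ≡ 242^2 = 58564 ≡ 211
232^8 ≡ 211^2 = 44521 ≡ 114
232^16 ≡ 114^2 = 12996 ≡ 151
232^32 ≡ 151^2 = 22801 ≡ 47
232^64 ≡ 47^2 = 2209 ≡ 7
232^128 ≡ 7^2 = 49
232^256 ≡ 49^2 = 2401 ≡ 199
308 = 256 + 32 + 16 + 4, so 232^308 ≡ 199·47·151·211 ≡ 7 (mod 367)
Right side y^r · r^s mod p:
47^2 = 2209 ≡ 7
47^4 ≡ 7^2 = 49
47^8 ≡ 49^2 = 2401 ≡ 199
47^16 ≡ 199^2 = 39601 ≡ 332
47^32 ≡ 332^2 = 110224 ≡ 124
47^64 ≡ 124^2 = 15376 ≡ 329
47^128 ≡ 329^2 = 108241 ≡ 343
47^256 ≡ 343^2 = 117649 ≡ 209
320 = 256 + 64, so 47^320 ≡ 209·329 ≡ 132 (mod 367)
320^2 = 102400 ≡ 7
320^4 ≡ 7^2 = 49
320^8 ≡ 49^2 = 2401 ≡ 199
320^16 ≡ 199^2 = 39601 ≡ 332
320^32 ≡ 332^2 = 110224 ≡ 124
55 = 32 + 16 + 4 + 2 + 1, so 320^55 ≡ 124·332·49·7·320 ≡ 260 (mod 367)
132·260 = 34320 ≡ 189 (mod 367)
7 ≠ 189, so verification fails.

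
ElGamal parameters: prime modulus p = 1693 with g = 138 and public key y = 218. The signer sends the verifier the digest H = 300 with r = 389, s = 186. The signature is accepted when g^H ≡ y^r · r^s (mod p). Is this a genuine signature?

Left side g^H mod p:
138^2 = 19044 ≡ 421
138^4 ≡ 421^2 = 177241 ≡ 1169
138^8 ≡ 1169^2 = 1366561 ≡ 310
138^16 ≡ 310^2 = 96100 ≡ 1292
138^32 ≡ 1292^2 = 1669264 ≡ 1659
138^64 ≡ 1659^2 = 2752281 ≡ 1156
138^128 ≡ 1156^2 = 1336336 ≡ 559
138^256 ≡ 559^2 = 312481 ≡ 969
300 = 256 + 32 + 8 + 4, so 138^300 ≡ 969·1659·310·1169 ≡ 861 (mod 1693)
Right side y^r · r^s mod p:
218^2 = 47524 ≡ 120
218^4 ≡ 120^2 = 14400 ≡ 856
218^8 ≡ 856^2 = 732736 ≡ 1360
218^16 ≡ 1360^2 = 1849600 ≡ 844
218^32 ≡ 844^2 = 712336 ≡ 1276
218^64 ≡ 1276^2 = 1628176 ≡ 1203
218^128 ≡ 1203^2 = 1447209 ≡ 1387
218^256 ≡ 1387^2 = 1923769 ≡ 521
389 = 256 + 128 + 4 + 1, so 218^389 ≡ 521·1387·856·218 ≡ 1000 (mod 1693)
389^2 = 151321 ≡ 644
389^4 ≡ 644^2 = 414736 ≡ 1644
389^8 ≡ 1644^2 = 2702736 ≡ 708
389^16 ≡ 708^2 = 501264 ≡ 136
389^32 ≡ 136^2 = 18496 ≡ 1566
389^64 ≡ 1566^2 = 2452356 ≡ 892
389^128 ≡ 892^2 = 795664 ≡ 1647
186 = 128 + 32 + 16 + 8 + 2, so 389^186 ≡ 1647·1566·136·708·644 ≡ 717 (mod 1693)
1000·717 = 717000 ≡ 861 (mod 1693)
861 ≡ 861 (mod 1693), so the signature is genuine.

genuine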